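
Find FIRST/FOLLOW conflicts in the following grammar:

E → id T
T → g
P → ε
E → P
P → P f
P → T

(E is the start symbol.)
A FIRST/FOLLOW conflict occurs when a non-terminal N has a nullable alternative N → β (β ⇒* ε) and another alternative N → α with FIRST(α) ∩ FOLLOW(N) ≠ ∅: on such a lookahead the parser cannot decide between expanding α and letting N vanish via β.

Nullable non-terminals: E, P.
FIRST sets used below: FIRST(P) = { 'f', 'g', ε }, FIRST(T) = { 'g' }

E: nullable alternative(s) E → P; FOLLOW(E) = { $ }
  E → id T: FIRST \ {ε} = { 'id' } — disjoint from FOLLOW(E)
  E → P: FIRST \ {ε} = { 'f', 'g' } — this is the only nullable alternative, skip

P: nullable alternative(s) P → ε; FOLLOW(P) = { $, 'f' }
  P → ε: FIRST \ {ε} = { } — this is the only nullable alternative, skip
  P → P f: FIRST \ {ε} = { 'f', 'g' } — overlaps FOLLOW(P) on { 'f' }: CONFLICT
  P → T: FIRST \ {ε} = { 'g' } — disjoint from FOLLOW(P)

T has no nullable alternative, so no FIRST/FOLLOW check is needed there.

So the grammar has 1 FIRST/FOLLOW conflict (marked CONFLICT above).

Answer: Yes. P → P f with FOLLOW(P) on { 'f' }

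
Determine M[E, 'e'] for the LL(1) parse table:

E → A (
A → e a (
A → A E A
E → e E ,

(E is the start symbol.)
E → A (, E → e E ,

To find M[E, 'e'], we find productions for E where 'e' is in the predict set (PREDICT(N → α) = (FIRST(α) \ {ε}) ∪ (FOLLOW(N) if α ⇒* ε)).

Relevant sets:
  FIRST(A) = { 'e' }

E → A (: PREDICT = { 'e' }
  'e' is in predict set, so this production goes in M[E, 'e']
E → e E ,: PREDICT = { 'e' }
  'e' is in predict set, so this production goes in M[E, 'e']

M[E, 'e'] = E → A (, E → e E ,  (a multiply-defined cell — the grammar is not LL(1))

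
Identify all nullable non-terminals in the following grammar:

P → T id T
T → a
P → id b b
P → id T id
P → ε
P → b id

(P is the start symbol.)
{ 'P' }

ε-productions: P → ε
So P is immediately nullable.
No further non-terminal can be added: every production for the remaining non-terminals contains a terminal or a non-nullable non-terminal.
Nullable = { 'P' }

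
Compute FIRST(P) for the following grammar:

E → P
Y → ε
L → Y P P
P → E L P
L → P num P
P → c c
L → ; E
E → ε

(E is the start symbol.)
To compute FIRST(P), examine every production with P on the left-hand side, reading each right-hand side left to right until a non-nullable symbol is reached.

FIRST sets of the other non-terminals involved (by the same procedure, iterated to a fixed point):
  FIRST(E) = { ';', 'c', ε }
  FIRST(L) = { ';', 'c' }

From P → E L P:
  - E is a non-terminal: add FIRST(E) \ {ε} = { ';', 'c' }
    E is nullable, so continue to the next symbol
  - L is a non-terminal: add FIRST(L) \ {ε} = { ';', 'c' }
    L is not nullable, so stop
From P → c c:
  - c is a terminal: add 'c' and stop

Collecting: FIRST(P) = { ';', 'c' }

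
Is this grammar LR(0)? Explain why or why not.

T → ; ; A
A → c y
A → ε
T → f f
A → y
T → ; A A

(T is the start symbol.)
No. Shift-reduce conflict between [A → .] and [A → . c y]

A grammar is LR(0) if no state in the canonical LR(0) collection has:
  - both a shift item (dot before a terminal) and a complete item (shift-reduce conflict), or
  - two or more complete items (reduce-reduce conflict; the accept item [T' → T .] counts as a complete item here).

Augment with T' → T and build the canonical LR(0) collection (I0 = CLOSURE({[T' → . T]}), then GOTO on every symbol after a dot until no new states appear). It has 12 states:
  I0: { [T → . ; ; A], [T → . ; A A], [T → . f f], [T' → . T] }  — shift
  I1: { [A → . c y], [A → . y], [A → .], [T → ; . ; A], [T → ; . A A] }  — shift, reduce
  I2: { [T' → T .] }  — accept
  I3: { [T → f . f] }  — shift
  I4: { [T → f f .] }  — reduce
  I5: { [A → . c y], [A → . y], [A → .], [T → ; ; . A] }  — shift, reduce
  I6: { [A → . c y], [A → . y], [A → .], [T → ; A . A] }  — shift, reduce
  I7: { [A → c . y] }  — shift
  I8: { [A → y .] }  — reduce
  I9: { [A → c y .] }  — reduce
  I10: { [T → ; A A .] }  — reduce
  I11: { [T → ; ; A .] }  — reduce

Conflict in state I1:
  Shift-reduce conflict between [A → .] and [A → . c y]
So the grammar is NOT LR(0).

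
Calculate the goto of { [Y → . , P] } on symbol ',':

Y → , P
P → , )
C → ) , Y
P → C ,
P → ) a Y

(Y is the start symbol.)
GOTO(I, ',') = CLOSURE({ [A → αX.β] : [A → α.Xβ] ∈ I, X = ',' })

Items with dot before ',', with the dot advanced:
  [Y → . , P] → [Y → , . P]
Closure of the advanced items:
  [Y → , . P] has the dot before P: add [P → . , )], [P → . C ,], [P → . ) a Y]
  [P → . C ,] has the dot before C: add [C → . ) , Y]

GOTO = { [C → . ) , Y], [P → . ) a Y], [P → . , )], [P → . C ,], [Y → , . P] }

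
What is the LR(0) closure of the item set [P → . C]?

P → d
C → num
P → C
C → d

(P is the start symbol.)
To compute CLOSURE, for each item [A → α.Bβ] where B is a non-terminal, add [B → .γ] for all productions B → γ; repeat for the newly added items until nothing changes.

Start with: [P → . C]
  [P → . C] has the dot before C: add [C → . num], [C → . d]
No further items can be added.

CLOSURE = { [C → . d], [C → . num], [P → . C] }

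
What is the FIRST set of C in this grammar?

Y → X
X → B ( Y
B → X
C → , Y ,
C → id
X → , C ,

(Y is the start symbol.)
{ ',', 'id' }

To compute FIRST(C), examine every production with C on the left-hand side, reading each right-hand side left to right until a non-nullable symbol is reached.

From C → , Y ,:
  - ',' is a terminal: add ',' and stop
From C → id:
  - id is a terminal: add 'id' and stop

Collecting: FIRST(C) = { ',', 'id' }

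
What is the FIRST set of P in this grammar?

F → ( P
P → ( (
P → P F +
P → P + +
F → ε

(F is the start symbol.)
{ '(' }

To compute FIRST(P), examine every production with P on the left-hand side, reading each right-hand side left to right until a non-nullable symbol is reached.

From P → ( (:
  - '(' is a terminal: add '(' and stop
From P → P F +:
  - P is the symbol being defined: contributes nothing new
    P is not nullable, so stop
From P → P + +:
  - P is the symbol being defined: contributes nothing new
    P is not nullable, so stop

Collecting: FIRST(P) = { '(' }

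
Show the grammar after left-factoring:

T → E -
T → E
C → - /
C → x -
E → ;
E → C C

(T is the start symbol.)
Left-factoring transforms A → αβ₁ | αβ₂ into A → αA' and A' → β₁ | β₂
(α is the longest common prefix among the alternatives). Repeat until
no nonterminal has two alternatives with a common prefix.

Round 1: T has alternatives sharing prefix 'E'. Introduce T': T → E T'
  Add: T' → -
  Add: T' → ε

No remaining common prefixes — done.

Resulting grammar:
T → E T'
T' → -
T' → ε
C → - /
C → x -
E → ;
E → C C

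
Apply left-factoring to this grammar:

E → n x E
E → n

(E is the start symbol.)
E → n E'
E' → x E
E' → ε

Left-factoring transforms A → αβ₁ | αβ₂ into A → αA' and A' → β₁ | β₂
(α is the longest common prefix among the alternatives). Repeat until
no nonterminal has two alternatives with a common prefix.

Round 1: E has alternatives sharing prefix 'n'. Introduce E': E → n E'
  Add: E' → x E
  Add: E' → ε

No remaining common prefixes — done.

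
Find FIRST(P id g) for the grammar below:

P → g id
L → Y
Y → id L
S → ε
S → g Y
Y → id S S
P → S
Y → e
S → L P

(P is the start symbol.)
FIRST sets of the non-terminals involved (from the grammar, by fixed-point iteration):
  FIRST(P) = { 'e', 'g', 'id', ε }

To compute FIRST(P id g), process the symbols left to right:
Symbol P is a non-terminal. Add FIRST(P) \ {ε} = { 'e', 'g', 'id' }
P is nullable (ε ∈ FIRST(P)), continue to the next symbol.
Symbol id is a terminal. Add 'id' and stop.
FIRST(P id g) = { 'e', 'g', 'id' }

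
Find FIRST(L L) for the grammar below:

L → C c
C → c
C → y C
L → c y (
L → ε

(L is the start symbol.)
{ 'c', 'y', ε }

FIRST sets of the non-terminals involved (from the grammar, by fixed-point iteration):
  FIRST(L) = { 'c', 'y', ε }

To compute FIRST(L L), process the symbols left to right:
Symbol L is a non-terminal. Add FIRST(L) \ {ε} = { 'c', 'y' }
L is nullable (ε ∈ FIRST(L)), continue to the next symbol.
Symbol L is a non-terminal. Add FIRST(L) \ {ε} = { 'c', 'y' }
L is nullable (ε ∈ FIRST(L)), continue to the next symbol.
All symbols are nullable, so ε is in the result.
FIRST(L L) = { 'c', 'y', ε }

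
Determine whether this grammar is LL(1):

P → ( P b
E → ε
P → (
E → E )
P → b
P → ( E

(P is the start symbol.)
A grammar is LL(1) if for each non-terminal N with multiple productions, the predict sets of those productions are pairwise disjoint, where PREDICT(N → α) = (FIRST(α) \ {ε}) ∪ (FOLLOW(N) if α ⇒* ε).

Relevant sets:
  FIRST(E) = { ')', ε }
  FOLLOW(E) = { $, ')', 'b' }

For P:
  PREDICT(P → '(' P b) = { '(' }
  PREDICT(P → '(') = { '(' }
  PREDICT(P → b) = { 'b' }
  PREDICT(P → '(' E) = { '(' }
For E:
  PREDICT(E → ε) = { $, ')', 'b' }
  PREDICT(E → E ')') = { ')' }

Conflict found: Predict set conflict for P: { '(' }
The grammar is NOT LL(1).

Answer: No. Predict set conflict for P: { '(' }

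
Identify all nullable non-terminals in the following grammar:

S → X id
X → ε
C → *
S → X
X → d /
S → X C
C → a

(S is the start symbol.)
ε-productions: X → ε
So X is immediately nullable.
S → X: every symbol on the right is nullable, so S is nullable too.
No further non-terminal can be added: every production for the remaining non-terminals contains a terminal or a non-nullable non-terminal.
Nullable = { 'S', 'X' }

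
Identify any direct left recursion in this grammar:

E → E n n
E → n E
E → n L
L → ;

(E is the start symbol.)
E → E n n: LEFT RECURSIVE (starts with E)
E → n E: starts with n
E → n L: starts with n
L → ;: starts with ';'

The grammar has direct left recursion on: E.

Answer: Yes, E is left-recursive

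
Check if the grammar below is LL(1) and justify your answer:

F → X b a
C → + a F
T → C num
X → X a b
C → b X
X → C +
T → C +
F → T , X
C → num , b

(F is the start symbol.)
Relevant sets:
  FIRST(X) = { '+', 'b', 'num' }
  FIRST(T) = { '+', 'b', 'num' }
  FIRST(C) = { '+', 'b', 'num' }

For F:
  PREDICT(F → X b a) = { '+', 'b', 'num' }
  PREDICT(F → T ',' X) = { '+', 'b', 'num' }
For C:
  PREDICT(C → '+' a F) = { '+' }
  PREDICT(C → b X) = { 'b' }
  PREDICT(C → num ',' b) = { 'num' }
For T:
  PREDICT(T → C num) = { '+', 'b', 'num' }
  PREDICT(T → C '+') = { '+', 'b', 'num' }
For X:
  PREDICT(X → X a b) = { '+', 'b', 'num' }
  PREDICT(X → C '+') = { '+', 'b', 'num' }

Conflict found: Predict set conflict for F: { '+', 'b', 'num' }
The grammar is NOT LL(1).

Answer: No. Predict set conflict for F: { '+', 'b', 'num' }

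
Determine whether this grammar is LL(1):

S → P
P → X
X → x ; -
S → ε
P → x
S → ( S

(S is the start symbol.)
No. Predict set conflict for P: { 'x' }

Relevant sets:
  FIRST(P) = { 'x' }
  FIRST(X) = { 'x' }
  FOLLOW(S) = { $ }

For S:
  PREDICT(S → P) = { 'x' }
  PREDICT(S → ε) = { $ }
  PREDICT(S → '(' S) = { '(' }
For P:
  PREDICT(P → X) = { 'x' }
  PREDICT(P → x) = { 'x' }
X has a single production, so nothing to check there.

Conflict found: Predict set conflict for P: { 'x' }
The grammar is NOT LL(1).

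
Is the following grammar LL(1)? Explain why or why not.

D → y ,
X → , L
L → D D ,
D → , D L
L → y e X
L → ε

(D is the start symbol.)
A grammar is LL(1) if for each non-terminal N with multiple productions, the predict sets of those productions are pairwise disjoint, where PREDICT(N → α) = (FIRST(α) \ {ε}) ∪ (FOLLOW(N) if α ⇒* ε).

Relevant sets:
  FIRST(D) = { ',', 'y' }
  FOLLOW(L) = { $, ',', 'y' }

For D:
  PREDICT(D → y ',') = { 'y' }
  PREDICT(D → ',' D L) = { ',' }
For L:
  PREDICT(L → D D ',') = { ',', 'y' }
  PREDICT(L → y e X) = { 'y' }
  PREDICT(L → ε) = { $, ',', 'y' }
X has a single production, so nothing to check there.

Conflict found: Predict set conflict for L: { 'y' }
The grammar is NOT LL(1).

Answer: No. Predict set conflict for L: { 'y' }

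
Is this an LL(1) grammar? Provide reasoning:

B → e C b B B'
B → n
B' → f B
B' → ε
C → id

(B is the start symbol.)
No. Predict set conflict for B': { 'f' }

A grammar is LL(1) if for each non-terminal N with multiple productions, the predict sets of those productions are pairwise disjoint, where PREDICT(N → α) = (FIRST(α) \ {ε}) ∪ (FOLLOW(N) if α ⇒* ε).

Relevant sets:
  FOLLOW(B') = { $, 'f' }

For B:
  PREDICT(B → e C b B B') = { 'e' }
  PREDICT(B → n) = { 'n' }
For B':
  PREDICT(B' → f B) = { 'f' }
  PREDICT(B' → ε) = { $, 'f' }
C has a single production, so nothing to check there.

Conflict found: Predict set conflict for B': { 'f' }
The grammar is NOT LL(1).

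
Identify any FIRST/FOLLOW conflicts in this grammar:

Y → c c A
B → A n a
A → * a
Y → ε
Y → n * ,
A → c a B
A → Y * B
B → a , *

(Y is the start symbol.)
No FIRST/FOLLOW conflicts.

Nullable non-terminals: Y.

Y: nullable alternative(s) Y → ε; FOLLOW(Y) = { $, '*' }
  Y → c c A: FIRST \ {ε} = { 'c' } — disjoint from FOLLOW(Y)
  Y → ε: FIRST \ {ε} = { } — this is the only nullable alternative, skip
  Y → n * ,: FIRST \ {ε} = { 'n' } — disjoint from FOLLOW(Y)

A, B have no nullable alternative, so no FIRST/FOLLOW check is needed there.

No FIRST/FOLLOW conflicts found.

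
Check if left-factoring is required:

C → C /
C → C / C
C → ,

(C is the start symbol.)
Yes, C has productions with common prefix 'C /'

Left-factoring is needed when two productions for the same non-terminal
share a common prefix on the right-hand side.

Productions for C:
  C → C /
  C → C / C
  C → ,

Found common prefix 'C /' in productions for C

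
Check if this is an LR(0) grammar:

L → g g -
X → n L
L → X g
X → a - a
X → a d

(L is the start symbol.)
A grammar is LR(0) if no state in the canonical LR(0) collection has:
  - both a shift item (dot before a terminal) and a complete item (shift-reduce conflict), or
  - two or more complete items (reduce-reduce conflict; the accept item [L' → L .] counts as a complete item here).

Augment with L' → L and build the canonical LR(0) collection (I0 = CLOSURE({[L' → . L]}), then GOTO on every symbol after a dot until no new states appear). It has 13 states:
  I0: { [L → . X g], [L → . g g -], [L' → . L], [X → . a - a], [X → . a d], [X → . n L] }  — shift
  I1: { [L' → L .] }  — accept
  I2: { [L → X . g] }  — shift
  I3: { [X → a . - a], [X → a . d] }  — shift
  I4: { [L → g . g -] }  — shift
  I5: { [L → . X g], [L → . g g -], [X → . a - a], [X → . a d], [X → . n L], [X → n . L] }  — shift
  I6: { [X → n L .] }  — reduce
  I7: { [L → g g . -] }  — shift
  I8: { [L → g g - .] }  — reduce
  I9: { [X → a - . a] }  — shift
  I10: { [X → a d .] }  — reduce
  I11: { [X → a - a .] }  — reduce
  I12: { [L → X g .] }  — reduce

Every state is either a pure shift/goto state or contains exactly one complete item and nothing to shift — no conflicts. The grammar is LR(0).

Answer: Yes, the grammar is LR(0)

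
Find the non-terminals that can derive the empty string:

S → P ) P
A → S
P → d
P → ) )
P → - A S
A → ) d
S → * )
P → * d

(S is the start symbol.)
None

A non-terminal is nullable if it can derive ε (the empty string): either it has an ε-production, or it has a production whose right-hand side consists entirely of nullable non-terminals.

There are no ε-productions, so no non-terminal can derive ε.
No non-terminals are nullable.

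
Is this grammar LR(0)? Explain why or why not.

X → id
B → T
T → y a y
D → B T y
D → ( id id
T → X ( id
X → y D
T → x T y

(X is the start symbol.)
Yes, the grammar is LR(0)

A grammar is LR(0) if no state in the canonical LR(0) collection has:
  - both a shift item (dot before a terminal) and a complete item (shift-reduce conflict), or
  - two or more complete items (reduce-reduce conflict; the accept item [X' → X .] counts as a complete item here).

Augment with X' → X and build the canonical LR(0) collection (I0 = CLOSURE({[X' → . X]}), then GOTO on every symbol after a dot until no new states appear). It has 21 states:
  I0: { [X → . id], [X → . y D], [X' → . X] }  — shift
  I1: { [X' → X .] }  — accept
  I2: { [X → id .] }  — reduce
  I3: { [B → . T], [D → . ( id id], [D → . B T y], [T → . X ( id], [T → . x T y], [T → . y a y], [X → . id], [X → . y D], [X → y . D] }  — shift
  I4: { [D → ( . id id] }  — shift
  I5: { [D → B . T y], [T → . X ( id], [T → . x T y], [T → . y a y], [X → . id], [X → . y D] }  — shift
  I6: { [X → y D .] }  — reduce
  I7: { [B → T .] }  — reduce
  I8: { [T → X . ( id] }  — shift
  I9: { [T → . X ( id], [T → . x T y], [T → . y a y], [T → x . T y], [X → . id], [X → . y D] }  — shift
  I10: { [B → . T], [D → . ( id id], [D → . B T y], [T → . X ( id], [T → . x T y], [T → . y a y], [T → y . a y], [X → . id], [X → . y D], [X → y . D] }  — shift
  I11: { [T → y a . y] }  — shift
  I12: { [T → y a y .] }  — reduce
  I13: { [T → x T . y] }  — shift
  I14: { [T → x T y .] }  — reduce
  I15: { [T → X ( . id] }  — shift
  I16: { [T → X ( id .] }  — reduce
  I17: { [D → B T . y] }  — shift
  I18: { [D → B T y .] }  — reduce
  I19: { [D → ( id . id] }  — shift
  I20: { [D → ( id id .] }  — reduce

Every state is either a pure shift/goto state or contains exactly one complete item and nothing to shift — no conflicts. The grammar is LR(0).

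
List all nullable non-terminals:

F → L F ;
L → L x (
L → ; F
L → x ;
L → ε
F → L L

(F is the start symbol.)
ε-productions: L → ε
So L is immediately nullable.
F → L L: every symbol on the right is nullable, so F is nullable too.
Every non-terminal is now nullable.
Nullable = { 'F', 'L' }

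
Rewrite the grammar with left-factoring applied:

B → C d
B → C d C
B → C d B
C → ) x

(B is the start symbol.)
Left-factoring transforms A → αβ₁ | αβ₂ into A → αA' and A' → β₁ | β₂
(α is the longest common prefix among the alternatives). Repeat until
no nonterminal has two alternatives with a common prefix.

Round 1: B has alternatives sharing prefix 'C d'. Introduce B': B → C d B'
  Add: B' → ε
  Add: B' → C
  Add: B' → B

No remaining common prefixes — done.

Resulting grammar:
B → C d B'
B' → ε
B' → C
B' → B
C → ) x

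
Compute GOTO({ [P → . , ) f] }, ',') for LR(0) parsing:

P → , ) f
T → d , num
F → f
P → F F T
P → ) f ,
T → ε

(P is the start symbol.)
GOTO(I, ',') = CLOSURE({ [A → αX.β] : [A → α.Xβ] ∈ I, X = ',' })

Items with dot before ',', with the dot advanced:
  [P → . , ) f] → [P → , . ) f]
Closure adds nothing (no advanced item has the dot before a non-terminal).

GOTO = { [P → , . ) f] }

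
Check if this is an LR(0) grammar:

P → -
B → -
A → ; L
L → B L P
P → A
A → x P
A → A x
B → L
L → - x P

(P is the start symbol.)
No. Shift-reduce conflict between [P → A .] and [A → A . x]

A grammar is LR(0) if no state in the canonical LR(0) collection has:
  - both a shift item (dot before a terminal) and a complete item (shift-reduce conflict), or
  - two or more complete items (reduce-reduce conflict; the accept item [P' → P .] counts as a complete item here).

Augment with P' → P and build the canonical LR(0) collection (I0 = CLOSURE({[P' → . P]}), then GOTO on every symbol after a dot until no new states appear). It has 15 states:
  I0: { [A → . ; L], [A → . A x], [A → . x P], [P → . -], [P → . A], [P' → . P] }  — shift
  I1: { [P → - .] }  — reduce
  I2: { [A → ; . L], [B → . -], [B → . L], [L → . - x P], [L → . B L P] }  — shift
  I3: { [A → A . x], [P → A .] }  — shift, reduce
  I4: { [P' → P .] }  — accept
  I5: { [A → . ; L], [A → . A x], [A → . x P], [A → x . P], [P → . -], [P → . A] }  — shift
  I6: { [A → x P .] }  — reduce
  I7: { [A → A x .] }  — reduce
  I8: { [B → - .], [L → - . x P] }  — shift, reduce
  I9: { [B → . -], [B → . L], [L → . - x P], [L → . B L P], [L → B . L P] }  — shift
  I10: { [A → ; L .], [B → L .] }  — 2 reduces
  I11: { [A → . ; L], [A → . A x], [A → . x P], [B → L .], [L → B L . P], [P → . -], [P → . A] }  — shift, reduce
  I12: { [L → B L P .] }  — reduce
  I13: { [A → . ; L], [A → . A x], [A → . x P], [L → - x . P], [P → . -], [P → . A] }  — shift
  I14: { [L → - x P .] }  — reduce

Conflict in state I3:
  Shift-reduce conflict between [P → A .] and [A → A . x]
So the grammar is NOT LR(0).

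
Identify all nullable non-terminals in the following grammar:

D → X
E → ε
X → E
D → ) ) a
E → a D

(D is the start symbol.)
ε-productions: E → ε
So E is immediately nullable.
X → E: every symbol on the right is nullable, so X is nullable too.
D → X: every symbol on the right is nullable, so D is nullable too.
Every non-terminal is now nullable.
Nullable = { 'D', 'E', 'X' }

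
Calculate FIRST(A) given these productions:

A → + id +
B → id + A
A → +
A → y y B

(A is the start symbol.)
{ '+', 'y' }

To compute FIRST(A), examine every production with A on the left-hand side, reading each right-hand side left to right until a non-nullable symbol is reached.

From A → + id +:
  - '+' is a terminal: add '+' and stop
From A → +:
  - '+' is a terminal: add '+' and stop
From A → y y B:
  - y is a terminal: add 'y' and stop

Collecting: FIRST(A) = { '+', 'y' }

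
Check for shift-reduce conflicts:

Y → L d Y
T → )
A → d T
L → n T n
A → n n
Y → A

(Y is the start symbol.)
No shift-reduce conflicts

A shift-reduce conflict occurs when an LR(0) state has both:
  - a complete (reduce) item [A → α .] (dot at the end), and
  - a shift item [B → β . c γ] (dot before a terminal).

Augment with Y' → Y and build the canonical LR(0) collection (I0 = CLOSURE({[Y' → . Y]}), then GOTO on every symbol after a dot until no new states appear). It has 13 states:
  I0: { [A → . d T], [A → . n n], [L → . n T n], [Y → . A], [Y → . L d Y], [Y' → . Y] }  — shift
  I1: { [Y → A .] }  — reduce
  I2: { [Y → L . d Y] }  — shift
  I3: { [Y' → Y .] }  — accept
  I4: { [A → d . T], [T → . )] }  — shift
  I5: { [A → n . n], [L → n . T n], [T → . )] }  — shift
  I6: { [T → ) .] }  — reduce
  I7: { [L → n T . n] }  — shift
  I8: { [A → n n .] }  — reduce
  I9: { [L → n T n .] }  — reduce
  I10: { [A → d T .] }  — reduce
  I11: { [A → . d T], [A → . n n], [L → . n T n], [Y → . A], [Y → . L d Y], [Y → L d . Y] }  — shift
  I12: { [Y → L d Y .] }  — reduce

No state contains both a complete item and a shift item.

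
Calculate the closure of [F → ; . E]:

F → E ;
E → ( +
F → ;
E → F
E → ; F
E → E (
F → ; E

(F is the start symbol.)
{ [E → . ( +], [E → . ; F], [E → . E (], [E → . F], [F → . ; E], [F → . ;], [F → . E ;], [F → ; . E] }

To compute CLOSURE, for each item [A → α.Bβ] where B is a non-terminal, add [B → .γ] for all productions B → γ; repeat for the newly added items until nothing changes.

Start with: [F → ; . E]
  [F → ; . E] has the dot before E: add [E → . ( +], [E → . F], [E → . ; F], [E → . E (]
  [E → . F] has the dot before F: add [F → . E ;], [F → . ;], [F → . ; E]
No further items can be added.

CLOSURE = { [E → . ( +], [E → . ; F], [E → . E (], [E → . F], [F → . ; E], [F → . ;], [F → . E ;], [F → ; . E] }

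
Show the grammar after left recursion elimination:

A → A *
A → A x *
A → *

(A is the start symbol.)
A is directly left-recursive. The standard transformation for
  A → A α₁ | ... | A α_m | β₁ | ... | β_n
is
  A  → β₁ A' | ... | β_n A'
  A' → α₁ A' | ... | α_m A' | ε

A → * becomes A → * A'
A → A * becomes A' → * A'
A → A x * becomes A' → x * A'
Add A' → ε

Resulting grammar:
A → * A'
A' → * A'
A' → x * A'
A' → ε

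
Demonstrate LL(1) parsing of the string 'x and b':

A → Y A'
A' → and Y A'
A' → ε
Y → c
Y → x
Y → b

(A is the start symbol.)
LL(1) parsing maintains a stack (initially the start symbol over $) and the input. At each step: if the stack top is a terminal, match it against the current input token; if it is a non-terminal N, replace it with the RHS of M[N, lookahead] (the unique production whose predict set contains the lookahead).

Stack is shown with the top on the left.

Stack       Input      Action
-----------------------------
A $         x and b $  output A → Y A'
Y A' $      x and b $  output Y → x
x A' $      x and b $  match 'x'
A' $        and b $    output A' → and Y A'
and Y A' $  and b $    match 'and'
Y A' $      b $        output Y → b
b A' $      b $        match 'b'
A' $        $          output A' → ε
$           $          accept

The string is accepted.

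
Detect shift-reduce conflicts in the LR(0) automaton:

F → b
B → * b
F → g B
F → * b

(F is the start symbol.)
A shift-reduce conflict occurs when an LR(0) state has both:
  - a complete (reduce) item [A → α .] (dot at the end), and
  - a shift item [B → β . c γ] (dot before a terminal).

Augment with F' → F and build the canonical LR(0) collection (I0 = CLOSURE({[F' → . F]}), then GOTO on every symbol after a dot until no new states appear). It has 9 states:
  I0: { [F → . * b], [F → . b], [F → . g B], [F' → . F] }  — shift
  I1: { [F → * . b] }  — shift
  I2: { [F' → F .] }  — accept
  I3: { [F → b .] }  — reduce
  I4: { [B → . * b], [F → g . B] }  — shift
  I5: { [B → * . b] }  — shift
  I6: { [F → g B .] }  — reduce
  I7: { [B → * b .] }  — reduce
  I8: { [F → * b .] }  — reduce

No state contains both a complete item and a shift item.

Answer: No shift-reduce conflicts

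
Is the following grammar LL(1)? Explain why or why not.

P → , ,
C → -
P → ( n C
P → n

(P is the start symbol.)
A grammar is LL(1) if for each non-terminal N with multiple productions, the predict sets of those productions are pairwise disjoint, where PREDICT(N → α) = (FIRST(α) \ {ε}) ∪ (FOLLOW(N) if α ⇒* ε).

For P:
  PREDICT(P → ',' ',') = { ',' }
  PREDICT(P → '(' n C) = { '(' }
  PREDICT(P → n) = { 'n' }
C has a single production, so nothing to check there.

All predict sets are disjoint. The grammar IS LL(1).

Answer: Yes, the grammar is LL(1).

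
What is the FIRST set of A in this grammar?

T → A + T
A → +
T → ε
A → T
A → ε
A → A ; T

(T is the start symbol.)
To compute FIRST(A), examine every production with A on the left-hand side, reading each right-hand side left to right until a non-nullable symbol is reached.

FIRST sets of the other non-terminals involved (by the same procedure, iterated to a fixed point):
  FIRST(T) = { '+', ';', ε }

From A → +:
  - '+' is a terminal: add '+' and stop
From A → T:
  - T is a non-terminal: add FIRST(T) \ {ε} = { '+', ';' }
    T is nullable and nothing follows, so the whole right-hand side can vanish: ε ∈ FIRST(A)
From A → ε:
  - ε-production, so ε ∈ FIRST(A)
From A → A ; T:
  - A is the symbol being defined: contributes nothing new
    A is nullable, so continue to the next symbol
  - ';' is a terminal: add ';' and stop

Collecting: FIRST(A) = { '+', ';', ε }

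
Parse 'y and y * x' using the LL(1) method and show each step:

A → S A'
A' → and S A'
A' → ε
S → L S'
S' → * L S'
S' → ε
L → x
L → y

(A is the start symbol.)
LL(1) parsing maintains a stack (initially the start symbol over $) and the input. At each step: if the stack top is a terminal, match it against the current input token; if it is a non-terminal N, replace it with the RHS of M[N, lookahead] (the unique production whose predict set contains the lookahead).

Stack is shown with the top on the left.

Stack        Input          Action
----------------------------------
A $          y and y * x $  output A → S A'
S A' $       y and y * x $  output S → L S'
L S' A' $    y and y * x $  output L → y
y S' A' $    y and y * x $  match 'y'
S' A' $      and y * x $    output S' → ε
A' $         and y * x $    output A' → and S A'
and S A' $   and y * x $    match 'and'
S A' $       y * x $        output S → L S'
L S' A' $    y * x $        output L → y
y S' A' $    y * x $        match 'y'
S' A' $      * x $          output S' → * L S'
* L S' A' $  * x $          match '*'
L S' A' $    x $            output L → x
x S' A' $    x $            match 'x'
S' A' $      $              output S' → ε
A' $         $              output A' → ε
$            $              accept

The string is accepted.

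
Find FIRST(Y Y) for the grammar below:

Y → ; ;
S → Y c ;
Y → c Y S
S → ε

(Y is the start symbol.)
{ ';', 'c' }

FIRST sets of the non-terminals involved (from the grammar, by fixed-point iteration):
  FIRST(Y) = { ';', 'c' }

To compute FIRST(Y Y), process the symbols left to right:
Symbol Y is a non-terminal. Add FIRST(Y) \ {ε} = { ';', 'c' }
Y is not nullable (ε ∉ FIRST(Y)), so stop here.
FIRST(Y Y) = { ';', 'c' }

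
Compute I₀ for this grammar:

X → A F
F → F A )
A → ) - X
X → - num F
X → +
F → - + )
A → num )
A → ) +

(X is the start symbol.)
{ [A → . ) +], [A → . ) - X], [A → . num )], [X → . +], [X → . - num F], [X → . A F], [X' → . X] }

First, augment the grammar with X' → X
I₀ = CLOSURE({ [X' → . X] }):
  [X' → . X] has the dot before X: add [X → . A F], [X → . - num F], [X → . +]
  [X → . A F] has the dot before A: add [A → . ) - X], [A → . num )], [A → . ) +]
No further items can be added.

I₀ = { [A → . ) +], [A → . ) - X], [A → . num )], [X → . +], [X → . - num F], [X → . A F], [X' → . X] }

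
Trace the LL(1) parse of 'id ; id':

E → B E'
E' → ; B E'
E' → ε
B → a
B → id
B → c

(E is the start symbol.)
Stack is shown with the top on the left.

Stack     Input      Action
---------------------------
E $       id ; id $  output E → B E'
B E' $    id ; id $  output B → id
id E' $   id ; id $  match 'id'
E' $      ; id $     output E' → ; B E'
; B E' $  ; id $     match ';'
B E' $    id $       output B → id
id E' $   id $       match 'id'
E' $      $          output E' → ε
$         $          accept

The string is accepted.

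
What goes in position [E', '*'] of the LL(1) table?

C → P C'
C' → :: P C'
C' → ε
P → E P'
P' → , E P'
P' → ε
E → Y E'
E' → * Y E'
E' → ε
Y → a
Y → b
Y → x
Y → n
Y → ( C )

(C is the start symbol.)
To find M[E', '*'], we find productions for E' where '*' is in the predict set (PREDICT(N → α) = (FIRST(α) \ {ε}) ∪ (FOLLOW(N) if α ⇒* ε)).

Relevant sets:
  FOLLOW(E') = { $, ')', ',', '::' }

E' → * Y E': PREDICT = { '*' }
  '*' is in predict set, so this production goes in M[E', '*']
E' → ε: PREDICT = { $, ')', ',', '::' }

M[E', '*'] = E' → * Y E'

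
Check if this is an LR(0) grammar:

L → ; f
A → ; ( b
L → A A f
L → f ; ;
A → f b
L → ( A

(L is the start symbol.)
Augment with L' → L and build the canonical LR(0) collection (I0 = CLOSURE({[L' → . L]}), then GOTO on every symbol after a dot until no new states appear). It has 17 states:
  I0: { [A → . ; ( b], [A → . f b], [L → . ( A], [L → . ; f], [L → . A A f], [L → . f ; ;], [L' → . L] }  — shift
  I1: { [A → . ; ( b], [A → . f b], [L → ( . A] }  — shift
  I2: { [A → ; . ( b], [L → ; . f] }  — shift
  I3: { [A → . ; ( b], [A → . f b], [L → A . A f] }  — shift
  I4: { [L' → L .] }  — accept
  I5: { [A → f . b], [L → f . ; ;] }  — shift
  I6: { [L → f ; . ;] }  — shift
  I7: { [A → f b .] }  — reduce
  I8: { [L → f ; ; .] }  — reduce
  I9: { [A → ; . ( b] }  — shift
  I10: { [L → A A . f] }  — shift
  I11: { [A → f . b] }  — shift
  I12: { [L → A A f .] }  — reduce
  I13: { [A → ; ( . b] }  — shift
  I14: { [A → ; ( b .] }  — reduce
  I15: { [L → ; f .] }  — reduce
  I16: { [L → ( A .] }  — reduce

Every state is either a pure shift/goto state or contains exactly one complete item and nothing to shift — no conflicts. The grammar is LR(0).

Answer: Yes, the grammar is LR(0)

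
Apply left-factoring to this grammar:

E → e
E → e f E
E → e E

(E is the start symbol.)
Left-factoring transforms A → αβ₁ | αβ₂ into A → αA' and A' → β₁ | β₂
(α is the longest common prefix among the alternatives). Repeat until
no nonterminal has two alternatives with a common prefix.

Round 1: E has alternatives sharing prefix 'e'. Introduce E': E → e E'
  Add: E' → ε
  Add: E' → f E
  Add: E' → E

No remaining common prefixes — done.

Resulting grammar:
E → e E'
E' → ε
E' → f E
E' → E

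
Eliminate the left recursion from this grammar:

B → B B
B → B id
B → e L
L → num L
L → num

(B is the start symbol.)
B is directly left-recursive. The standard transformation for
  A → A α₁ | ... | A α_m | β₁ | ... | β_n
is
  A  → β₁ A' | ... | β_n A'
  A' → α₁ A' | ... | α_m A' | ε

B → e L becomes B → e L B'
B → B B becomes B' → B B'
B → B id becomes B' → id B'
Add B' → ε

Productions for other non-terminals are unchanged:
  L → num L
  L → num

Resulting grammar:
B → e L B'
B' → B B'
B' → id B'
B' → ε
L → num L
L → num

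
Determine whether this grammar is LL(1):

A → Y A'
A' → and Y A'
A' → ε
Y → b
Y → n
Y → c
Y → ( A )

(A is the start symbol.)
Yes, the grammar is LL(1).

A grammar is LL(1) if for each non-terminal N with multiple productions, the predict sets of those productions are pairwise disjoint, where PREDICT(N → α) = (FIRST(α) \ {ε}) ∪ (FOLLOW(N) if α ⇒* ε).

Relevant sets:
  FOLLOW(A') = { $, ')' }

For A':
  PREDICT(A' → and Y A') = { 'and' }
  PREDICT(A' → ε) = { $, ')' }
For Y:
  PREDICT(Y → b) = { 'b' }
  PREDICT(Y → n) = { 'n' }
  PREDICT(Y → c) = { 'c' }
  PREDICT(Y → '(' A ')') = { '(' }
A has a single production, so nothing to check there.

All predict sets are disjoint. The grammar IS LL(1).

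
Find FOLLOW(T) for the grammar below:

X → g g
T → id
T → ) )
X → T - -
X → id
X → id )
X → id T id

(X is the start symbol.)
{ '-', 'id' }

In X → T - -: T is followed by '-' '-', add FIRST('-' '-') \ {ε} = { '-' }
In X → id T id: T is followed by id, add FIRST(id) \ {ε} = { 'id' }

Taking the union: FOLLOW(T) = { '-', 'id' }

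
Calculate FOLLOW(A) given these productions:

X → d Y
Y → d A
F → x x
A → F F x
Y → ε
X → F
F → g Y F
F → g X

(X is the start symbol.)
{ $, 'g', 'x' }

In Y → d A: A is at the end, add FOLLOW(Y)

The FOLLOW sets referred to above (computed the same way, to a fixed point):
  FOLLOW(Y) = { $, 'g', 'x' }

Taking the union: FOLLOW(A) = { $, 'g', 'x' }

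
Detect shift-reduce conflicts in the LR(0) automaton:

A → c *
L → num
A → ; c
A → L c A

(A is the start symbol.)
A shift-reduce conflict occurs when an LR(0) state has both:
  - a complete (reduce) item [A → α .] (dot at the end), and
  - a shift item [B → β . c γ] (dot before a terminal).

Augment with A' → A and build the canonical LR(0) collection (I0 = CLOSURE({[A' → . A]}), then GOTO on every symbol after a dot until no new states appear). It has 10 states:
  I0: { [A → . ; c], [A → . L c A], [A → . c *], [A' → . A], [L → . num] }  — shift
  I1: { [A → ; . c] }  — shift
  I2: { [A' → A .] }  — accept
  I3: { [A → L . c A] }  — shift
  I4: { [A → c . *] }  — shift
  I5: { [L → num .] }  — reduce
  I6: { [A → c * .] }  — reduce
  I7: { [A → . ; c], [A → . L c A], [A → . c *], [A → L c . A], [L → . num] }  — shift
  I8: { [A → L c A .] }  — reduce
  I9: { [A → ; c .] }  — reduce

No state contains both a complete item and a shift item.

Answer: No shift-reduce conflicts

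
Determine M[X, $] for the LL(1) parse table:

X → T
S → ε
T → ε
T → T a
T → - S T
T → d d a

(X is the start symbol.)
X → T

To find M[X, $], we find productions for X where $ is in the predict set (PREDICT(N → α) = (FIRST(α) \ {ε}) ∪ (FOLLOW(N) if α ⇒* ε)).

Relevant sets:
  FIRST(T) = { '-', 'a', 'd', ε }
  FOLLOW(X) = { $ }

X → T: PREDICT = { $, '-', 'a', 'd' }
  $ is in predict set, so this production goes in M[X, $]

M[X, $] = X → T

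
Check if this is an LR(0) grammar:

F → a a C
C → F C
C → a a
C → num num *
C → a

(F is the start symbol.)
No. Shift-reduce conflict between [C → a .] and [C → a . a]

A grammar is LR(0) if no state in the canonical LR(0) collection has:
  - both a shift item (dot before a terminal) and a complete item (shift-reduce conflict), or
  - two or more complete items (reduce-reduce conflict; the accept item [F' → F .] counts as a complete item here).

Augment with F' → F and build the canonical LR(0) collection (I0 = CLOSURE({[F' → . F]}), then GOTO on every symbol after a dot until no new states appear). It has 12 states:
  I0: { [F → . a a C], [F' → . F] }  — shift
  I1: { [F' → F .] }  — accept
  I2: { [F → a . a C] }  — shift
  I3: { [C → . F C], [C → . a a], [C → . a], [C → . num num *], [F → . a a C], [F → a a . C] }  — shift
  I4: { [F → a a C .] }  — reduce
  I5: { [C → . F C], [C → . a a], [C → . a], [C → . num num *], [C → F . C], [F → . a a C] }  — shift
  I6: { [C → a . a], [C → a .], [F → a . a C] }  — shift, reduce
  I7: { [C → num . num *] }  — shift
  I8: { [C → num num . *] }  — shift
  I9: { [C → num num * .] }  — reduce
  I10: { [C → . F C], [C → . a a], [C → . a], [C → . num num *], [C → a a .], [F → . a a C], [F → a a . C] }  — shift, reduce
  I11: { [C → F C .] }  — reduce

Conflict in state I6:
  Shift-reduce conflict between [C → a .] and [C → a . a]
So the grammar is NOT LR(0).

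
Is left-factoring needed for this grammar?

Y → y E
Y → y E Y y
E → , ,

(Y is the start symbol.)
Yes, Y has productions with common prefix 'y E'

Left-factoring is needed when two productions for the same non-terminal
share a common prefix on the right-hand side.

Productions for Y:
  Y → y E
  Y → y E Y y

Found common prefix 'y E' in productions for Y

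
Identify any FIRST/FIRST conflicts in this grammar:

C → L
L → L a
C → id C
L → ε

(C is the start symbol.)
FIRST sets of the non-terminals at (or reachable through a nullable prefix from) the front of some alternative:
  FIRST(L) = { 'a', ε }

Productions for C:
  C → L: FIRST = { 'a', ε }
  C → id C: FIRST = { 'id' }
Productions for L:
  L → L a: FIRST = { 'a' }
  L → ε: FIRST = { ε }

All alternatives of each non-terminal have pairwise disjoint FIRST sets.

Answer: No FIRST/FIRST conflicts.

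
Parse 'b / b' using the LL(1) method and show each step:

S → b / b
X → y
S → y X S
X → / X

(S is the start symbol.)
Stack is shown with the top on the left.

Stack    Input    Action
------------------------
S $      b / b $  output S → b / b
b / b $  b / b $  match 'b'
/ b $    / b $    match '/'
b $      b $      match 'b'
$        $        accept

The string is accepted.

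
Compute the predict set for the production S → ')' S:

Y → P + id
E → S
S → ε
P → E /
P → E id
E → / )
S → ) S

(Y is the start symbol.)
PREDICT(S → ')' S) = (FIRST(RHS) \ {ε}) ∪ (FOLLOW(S) if ε ∈ FIRST(RHS), i.e. RHS ⇒* ε)
FIRST(')' S) = { ')' }
ε ∉ FIRST(')' S), so FOLLOW(S) is not added.
PREDICT(S → ')' S) = { ')' }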